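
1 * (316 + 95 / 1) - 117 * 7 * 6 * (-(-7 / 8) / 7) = -813 / 4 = -203.25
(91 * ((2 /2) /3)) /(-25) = -91 /75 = -1.21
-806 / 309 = -2.61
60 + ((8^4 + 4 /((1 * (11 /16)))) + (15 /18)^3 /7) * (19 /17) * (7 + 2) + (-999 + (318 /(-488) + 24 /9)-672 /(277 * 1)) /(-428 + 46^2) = 6170763384821225 /149341904096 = 41319.70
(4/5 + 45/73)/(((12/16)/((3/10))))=1034/1825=0.57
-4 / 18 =-2 / 9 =-0.22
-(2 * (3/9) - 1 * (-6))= -20/3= -6.67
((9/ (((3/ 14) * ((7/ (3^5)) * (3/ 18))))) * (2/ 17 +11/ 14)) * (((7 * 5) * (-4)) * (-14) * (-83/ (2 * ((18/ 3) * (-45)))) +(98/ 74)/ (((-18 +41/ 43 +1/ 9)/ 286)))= 4542942693870/ 2061233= 2203992.80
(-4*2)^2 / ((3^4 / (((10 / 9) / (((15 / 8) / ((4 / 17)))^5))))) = 0.00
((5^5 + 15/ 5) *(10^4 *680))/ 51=1251200000/ 3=417066666.67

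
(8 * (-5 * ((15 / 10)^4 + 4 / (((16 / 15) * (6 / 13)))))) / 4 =-1055 / 8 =-131.88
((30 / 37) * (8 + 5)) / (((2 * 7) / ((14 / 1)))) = 390 / 37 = 10.54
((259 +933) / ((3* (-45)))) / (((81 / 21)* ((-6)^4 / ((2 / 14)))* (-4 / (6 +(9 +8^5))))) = 4884667 / 2361960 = 2.07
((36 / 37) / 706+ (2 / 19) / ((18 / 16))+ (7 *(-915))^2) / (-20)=-2051201.25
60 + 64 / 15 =64.27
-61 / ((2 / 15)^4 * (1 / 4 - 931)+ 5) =-1029375 / 79411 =-12.96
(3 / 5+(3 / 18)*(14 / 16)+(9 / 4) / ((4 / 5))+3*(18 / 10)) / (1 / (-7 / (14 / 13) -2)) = -3655 / 48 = -76.15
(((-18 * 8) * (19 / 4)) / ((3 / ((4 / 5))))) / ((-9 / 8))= 2432 / 15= 162.13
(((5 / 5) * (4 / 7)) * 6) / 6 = 4 / 7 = 0.57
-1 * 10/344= -5/172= -0.03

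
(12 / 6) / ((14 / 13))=13 / 7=1.86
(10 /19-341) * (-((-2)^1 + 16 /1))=90566 /19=4766.63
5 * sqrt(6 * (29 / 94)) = 5 * sqrt(4089) / 47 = 6.80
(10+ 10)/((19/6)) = 120/19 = 6.32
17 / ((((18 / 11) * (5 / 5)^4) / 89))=16643 / 18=924.61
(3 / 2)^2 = 9 / 4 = 2.25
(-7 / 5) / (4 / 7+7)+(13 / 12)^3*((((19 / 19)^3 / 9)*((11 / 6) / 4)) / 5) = -17008301 / 98910720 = -0.17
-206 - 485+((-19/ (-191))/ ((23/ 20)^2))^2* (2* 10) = -7053180549011/ 10208879521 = -690.89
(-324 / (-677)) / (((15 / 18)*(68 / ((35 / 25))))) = 3402 / 287725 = 0.01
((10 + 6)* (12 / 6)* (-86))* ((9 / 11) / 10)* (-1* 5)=12384 / 11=1125.82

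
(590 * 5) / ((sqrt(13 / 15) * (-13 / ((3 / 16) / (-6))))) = 1475 * sqrt(195) / 2704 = 7.62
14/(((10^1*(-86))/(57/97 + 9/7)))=-636/20855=-0.03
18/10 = 1.80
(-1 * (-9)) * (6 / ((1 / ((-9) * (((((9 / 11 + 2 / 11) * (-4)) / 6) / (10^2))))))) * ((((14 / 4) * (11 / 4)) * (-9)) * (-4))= 56133 / 50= 1122.66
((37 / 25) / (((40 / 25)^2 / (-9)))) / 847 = -333 / 54208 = -0.01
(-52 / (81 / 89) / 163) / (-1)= 0.35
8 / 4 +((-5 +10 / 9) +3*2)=37 / 9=4.11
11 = 11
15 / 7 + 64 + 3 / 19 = 8818 / 133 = 66.30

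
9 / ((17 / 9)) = 81 / 17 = 4.76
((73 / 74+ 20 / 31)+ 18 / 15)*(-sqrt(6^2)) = -97437 / 5735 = -16.99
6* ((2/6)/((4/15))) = 15/2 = 7.50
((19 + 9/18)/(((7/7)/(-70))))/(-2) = 1365/2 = 682.50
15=15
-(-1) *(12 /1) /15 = 4 /5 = 0.80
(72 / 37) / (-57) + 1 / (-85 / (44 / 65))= -163532 / 3884075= -0.04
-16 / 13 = -1.23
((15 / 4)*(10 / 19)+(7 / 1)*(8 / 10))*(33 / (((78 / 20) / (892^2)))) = 12594565456 / 247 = 50990143.55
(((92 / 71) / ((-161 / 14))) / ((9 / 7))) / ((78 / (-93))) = 868 / 8307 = 0.10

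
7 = 7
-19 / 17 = -1.12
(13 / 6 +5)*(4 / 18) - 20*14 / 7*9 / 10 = -929 / 27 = -34.41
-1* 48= -48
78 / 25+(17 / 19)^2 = 35383 / 9025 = 3.92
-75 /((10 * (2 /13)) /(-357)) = 69615 /4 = 17403.75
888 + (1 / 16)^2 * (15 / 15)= 888.00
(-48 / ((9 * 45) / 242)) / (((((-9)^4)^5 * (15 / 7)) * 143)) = -2464 / 320050543209673650686325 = -0.00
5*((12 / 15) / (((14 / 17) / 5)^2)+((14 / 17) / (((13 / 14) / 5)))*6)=3037325 / 10829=280.48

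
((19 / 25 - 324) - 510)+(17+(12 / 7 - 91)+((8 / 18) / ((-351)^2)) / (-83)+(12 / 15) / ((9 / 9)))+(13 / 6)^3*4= -864.04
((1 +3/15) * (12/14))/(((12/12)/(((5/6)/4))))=3/14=0.21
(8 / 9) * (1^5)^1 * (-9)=-8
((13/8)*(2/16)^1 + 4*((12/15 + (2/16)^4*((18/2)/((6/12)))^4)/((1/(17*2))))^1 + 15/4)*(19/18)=2430841/640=3798.19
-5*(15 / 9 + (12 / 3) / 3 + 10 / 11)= -215 / 11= -19.55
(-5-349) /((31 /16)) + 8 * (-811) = -206792 /31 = -6670.71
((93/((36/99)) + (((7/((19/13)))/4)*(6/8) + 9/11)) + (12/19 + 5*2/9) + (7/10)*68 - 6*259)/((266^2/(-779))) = 7694769997/560387520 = 13.73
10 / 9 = 1.11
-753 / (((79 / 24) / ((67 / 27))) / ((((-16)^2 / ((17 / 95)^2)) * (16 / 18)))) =-2486655795200 / 616437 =-4033917.16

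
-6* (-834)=5004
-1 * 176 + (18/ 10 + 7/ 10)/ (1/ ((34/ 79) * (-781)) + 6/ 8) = -172.65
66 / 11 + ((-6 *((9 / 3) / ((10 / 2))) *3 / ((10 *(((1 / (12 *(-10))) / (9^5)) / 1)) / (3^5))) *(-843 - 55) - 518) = -8349686381488 / 5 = -1669937276297.60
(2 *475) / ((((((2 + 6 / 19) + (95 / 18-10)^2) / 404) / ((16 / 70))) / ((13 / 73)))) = 49143594240 / 77432341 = 634.66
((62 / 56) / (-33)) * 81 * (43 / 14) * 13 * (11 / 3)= -155961 / 392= -397.86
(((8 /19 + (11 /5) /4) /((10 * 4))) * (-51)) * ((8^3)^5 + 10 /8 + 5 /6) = -2648538793359074457 /60800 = -43561493311826.88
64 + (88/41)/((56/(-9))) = 18269/287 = 63.66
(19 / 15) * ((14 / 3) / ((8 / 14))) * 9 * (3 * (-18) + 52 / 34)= -415226 / 85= -4885.01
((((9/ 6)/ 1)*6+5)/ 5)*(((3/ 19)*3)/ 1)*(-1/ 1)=-126/ 95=-1.33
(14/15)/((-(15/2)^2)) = -56/3375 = -0.02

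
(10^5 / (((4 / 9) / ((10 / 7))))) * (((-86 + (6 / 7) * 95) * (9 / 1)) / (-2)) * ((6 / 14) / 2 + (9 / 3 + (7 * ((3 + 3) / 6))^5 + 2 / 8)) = 38126133000000 / 343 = 111154906705.54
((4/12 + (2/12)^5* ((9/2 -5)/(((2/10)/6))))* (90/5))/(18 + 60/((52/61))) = 11167/165456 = 0.07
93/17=5.47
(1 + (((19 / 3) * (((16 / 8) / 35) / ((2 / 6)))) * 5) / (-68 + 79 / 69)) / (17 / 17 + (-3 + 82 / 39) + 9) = 1157091 / 11463305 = 0.10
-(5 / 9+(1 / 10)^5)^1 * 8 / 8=-500009 / 900000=-0.56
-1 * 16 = -16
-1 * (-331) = 331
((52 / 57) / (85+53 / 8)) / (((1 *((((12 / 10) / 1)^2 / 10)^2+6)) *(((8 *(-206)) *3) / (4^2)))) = -0.00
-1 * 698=-698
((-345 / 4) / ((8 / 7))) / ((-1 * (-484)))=-2415 / 15488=-0.16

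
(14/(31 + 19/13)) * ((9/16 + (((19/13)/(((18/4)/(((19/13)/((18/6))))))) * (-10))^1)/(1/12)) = -521171/98748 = -5.28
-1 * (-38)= 38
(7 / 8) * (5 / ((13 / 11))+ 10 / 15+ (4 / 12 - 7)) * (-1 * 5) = 805 / 104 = 7.74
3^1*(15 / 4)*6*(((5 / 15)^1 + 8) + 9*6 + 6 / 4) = 17235 / 4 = 4308.75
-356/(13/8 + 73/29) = -82592/961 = -85.94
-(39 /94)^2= -1521 /8836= -0.17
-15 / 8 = -1.88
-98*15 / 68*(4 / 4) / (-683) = 0.03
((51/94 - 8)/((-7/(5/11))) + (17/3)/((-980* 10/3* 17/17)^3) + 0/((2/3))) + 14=7047981835920899/486596264000000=14.48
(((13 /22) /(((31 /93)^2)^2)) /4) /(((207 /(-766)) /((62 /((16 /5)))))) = -6945705 /8096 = -857.92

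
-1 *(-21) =21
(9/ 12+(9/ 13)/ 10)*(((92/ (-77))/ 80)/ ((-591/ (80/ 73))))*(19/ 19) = 1633/ 71976905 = 0.00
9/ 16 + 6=105/ 16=6.56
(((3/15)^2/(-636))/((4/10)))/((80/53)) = -1/9600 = -0.00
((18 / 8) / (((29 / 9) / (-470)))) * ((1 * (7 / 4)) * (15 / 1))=-8614.98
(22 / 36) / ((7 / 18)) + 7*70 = 3441 / 7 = 491.57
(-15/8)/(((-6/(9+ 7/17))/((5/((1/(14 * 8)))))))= 28000/17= 1647.06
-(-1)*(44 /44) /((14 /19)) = 19 /14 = 1.36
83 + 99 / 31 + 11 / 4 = 11029 / 124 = 88.94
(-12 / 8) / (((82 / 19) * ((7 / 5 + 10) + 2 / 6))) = -855 / 28864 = -0.03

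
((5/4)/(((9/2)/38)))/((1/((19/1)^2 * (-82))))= -2812190/9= -312465.56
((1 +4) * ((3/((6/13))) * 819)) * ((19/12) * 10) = 1685775/4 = 421443.75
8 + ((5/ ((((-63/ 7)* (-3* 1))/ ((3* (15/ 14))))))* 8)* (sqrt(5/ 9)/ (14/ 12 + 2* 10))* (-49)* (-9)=8 + 4200* sqrt(5)/ 127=81.95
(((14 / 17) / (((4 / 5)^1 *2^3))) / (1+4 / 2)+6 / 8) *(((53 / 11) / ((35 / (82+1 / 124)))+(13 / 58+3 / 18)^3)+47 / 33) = 259806077437217 / 25652537507520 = 10.13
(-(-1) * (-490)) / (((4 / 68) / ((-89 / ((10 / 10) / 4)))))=2965480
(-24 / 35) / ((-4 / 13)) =78 / 35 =2.23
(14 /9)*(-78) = -364 /3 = -121.33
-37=-37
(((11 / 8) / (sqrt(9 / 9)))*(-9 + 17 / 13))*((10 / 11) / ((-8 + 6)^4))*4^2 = -125 / 13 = -9.62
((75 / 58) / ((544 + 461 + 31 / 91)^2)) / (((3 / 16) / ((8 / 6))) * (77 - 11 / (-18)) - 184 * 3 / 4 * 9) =-9937200 / 9561931447721759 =-0.00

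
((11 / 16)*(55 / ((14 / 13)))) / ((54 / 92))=180895 / 3024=59.82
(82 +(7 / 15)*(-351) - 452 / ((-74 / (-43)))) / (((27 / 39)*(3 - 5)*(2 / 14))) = 1932931 / 1110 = 1741.38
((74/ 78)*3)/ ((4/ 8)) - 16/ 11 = 606/ 143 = 4.24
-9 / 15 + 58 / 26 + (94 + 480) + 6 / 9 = 112378 / 195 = 576.30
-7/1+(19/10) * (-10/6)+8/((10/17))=3.43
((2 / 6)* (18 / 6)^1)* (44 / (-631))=-44 / 631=-0.07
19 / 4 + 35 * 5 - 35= 579 / 4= 144.75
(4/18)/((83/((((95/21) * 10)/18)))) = 950/141183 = 0.01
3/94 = 0.03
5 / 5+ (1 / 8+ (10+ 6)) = 137 / 8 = 17.12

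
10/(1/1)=10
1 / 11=0.09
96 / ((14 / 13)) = 624 / 7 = 89.14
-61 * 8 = -488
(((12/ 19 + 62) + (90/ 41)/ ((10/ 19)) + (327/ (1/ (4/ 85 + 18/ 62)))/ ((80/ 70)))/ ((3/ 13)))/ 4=176.95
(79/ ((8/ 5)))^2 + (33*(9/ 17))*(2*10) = 3032585/ 1088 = 2787.30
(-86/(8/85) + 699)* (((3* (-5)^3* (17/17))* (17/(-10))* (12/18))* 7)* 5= -12777625/4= -3194406.25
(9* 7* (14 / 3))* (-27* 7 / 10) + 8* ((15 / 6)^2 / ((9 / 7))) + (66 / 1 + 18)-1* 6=-5439.71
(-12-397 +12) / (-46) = 397 / 46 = 8.63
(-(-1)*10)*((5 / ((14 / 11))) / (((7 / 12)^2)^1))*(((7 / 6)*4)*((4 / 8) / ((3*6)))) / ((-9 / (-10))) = 22000 / 1323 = 16.63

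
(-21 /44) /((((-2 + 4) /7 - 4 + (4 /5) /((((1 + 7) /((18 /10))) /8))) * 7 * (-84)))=-0.00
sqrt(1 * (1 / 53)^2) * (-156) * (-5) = 780 / 53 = 14.72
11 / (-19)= -11 / 19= -0.58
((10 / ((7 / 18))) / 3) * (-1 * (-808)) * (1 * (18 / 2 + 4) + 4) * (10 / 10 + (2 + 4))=824160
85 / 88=0.97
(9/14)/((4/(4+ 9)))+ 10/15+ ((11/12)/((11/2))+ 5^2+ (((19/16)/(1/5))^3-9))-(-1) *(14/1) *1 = 20836747/86016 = 242.24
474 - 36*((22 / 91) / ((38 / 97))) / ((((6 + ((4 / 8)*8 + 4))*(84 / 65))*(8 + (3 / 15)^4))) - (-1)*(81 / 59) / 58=8808312950413 / 18588028529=473.87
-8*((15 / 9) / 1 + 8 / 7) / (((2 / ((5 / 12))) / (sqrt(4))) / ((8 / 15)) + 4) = -944 / 357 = -2.64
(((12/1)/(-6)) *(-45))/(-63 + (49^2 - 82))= 15/376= 0.04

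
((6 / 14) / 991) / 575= 3 / 3988775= 0.00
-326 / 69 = -4.72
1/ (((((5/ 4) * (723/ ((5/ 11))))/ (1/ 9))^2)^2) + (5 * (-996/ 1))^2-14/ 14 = 650957500737216546068125615/ 26247864025785091041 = 24800399.00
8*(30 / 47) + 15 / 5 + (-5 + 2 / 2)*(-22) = 4517 / 47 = 96.11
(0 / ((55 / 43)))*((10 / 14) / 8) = 0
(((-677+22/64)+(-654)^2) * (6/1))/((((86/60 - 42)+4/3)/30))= -9224049825/4708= -1959228.93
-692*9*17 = -105876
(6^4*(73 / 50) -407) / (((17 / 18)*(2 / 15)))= 1002483 / 85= 11793.92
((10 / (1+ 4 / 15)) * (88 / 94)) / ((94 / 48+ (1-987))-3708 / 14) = -221760 / 37472959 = -0.01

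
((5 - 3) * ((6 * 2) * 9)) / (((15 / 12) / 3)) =2592 / 5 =518.40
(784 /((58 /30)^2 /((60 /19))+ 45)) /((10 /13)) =13759200 /623479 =22.07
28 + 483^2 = 233317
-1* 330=-330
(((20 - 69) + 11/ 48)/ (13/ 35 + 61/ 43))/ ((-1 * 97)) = 3523205/ 12543264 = 0.28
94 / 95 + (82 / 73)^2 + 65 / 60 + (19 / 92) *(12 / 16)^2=7714574431 / 2235622080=3.45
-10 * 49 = -490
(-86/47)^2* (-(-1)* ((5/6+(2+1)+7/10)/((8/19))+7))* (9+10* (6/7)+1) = 51246884/46389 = 1104.72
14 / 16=7 / 8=0.88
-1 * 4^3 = -64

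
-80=-80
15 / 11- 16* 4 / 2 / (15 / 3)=-277 / 55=-5.04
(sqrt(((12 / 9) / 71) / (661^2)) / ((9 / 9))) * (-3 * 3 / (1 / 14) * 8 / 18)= -112 * sqrt(213) / 140793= -0.01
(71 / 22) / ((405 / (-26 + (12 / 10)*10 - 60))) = -2627 / 4455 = -0.59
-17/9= -1.89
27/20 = 1.35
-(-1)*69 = 69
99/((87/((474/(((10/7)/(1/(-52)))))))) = -7.26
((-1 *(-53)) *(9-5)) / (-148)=-53 / 37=-1.43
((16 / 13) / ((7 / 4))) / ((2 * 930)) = 16 / 42315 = 0.00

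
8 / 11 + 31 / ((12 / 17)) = 5893 / 132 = 44.64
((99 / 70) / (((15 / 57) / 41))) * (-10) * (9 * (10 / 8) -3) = -2544993 / 140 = -18178.52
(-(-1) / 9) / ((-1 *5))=-1 / 45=-0.02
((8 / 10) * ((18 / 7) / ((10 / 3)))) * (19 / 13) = 2052 / 2275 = 0.90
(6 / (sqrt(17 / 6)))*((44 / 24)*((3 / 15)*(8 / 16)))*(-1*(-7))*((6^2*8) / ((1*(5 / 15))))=33264*sqrt(102) / 85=3952.35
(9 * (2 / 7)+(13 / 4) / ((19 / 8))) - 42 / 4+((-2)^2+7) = 1181 / 266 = 4.44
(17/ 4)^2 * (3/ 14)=3.87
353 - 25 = 328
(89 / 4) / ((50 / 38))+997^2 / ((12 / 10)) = 248507323 / 300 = 828357.74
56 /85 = 0.66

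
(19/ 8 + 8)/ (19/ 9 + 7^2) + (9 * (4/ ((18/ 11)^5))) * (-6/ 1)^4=1185395867/ 298080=3976.77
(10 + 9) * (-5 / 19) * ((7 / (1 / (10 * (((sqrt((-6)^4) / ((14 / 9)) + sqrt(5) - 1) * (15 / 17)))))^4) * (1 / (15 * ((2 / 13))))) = -671920835625000000 / 28647703 - 16505116875000000 * sqrt(5) / 4092529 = -32472648113.83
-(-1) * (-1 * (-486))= 486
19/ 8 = 2.38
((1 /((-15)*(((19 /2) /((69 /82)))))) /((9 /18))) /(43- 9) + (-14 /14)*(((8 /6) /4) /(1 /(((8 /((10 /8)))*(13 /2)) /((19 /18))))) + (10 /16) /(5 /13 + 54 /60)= -559559297 /44231620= -12.65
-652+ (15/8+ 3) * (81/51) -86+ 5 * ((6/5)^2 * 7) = -462303/680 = -679.86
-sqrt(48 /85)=-4*sqrt(255) /85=-0.75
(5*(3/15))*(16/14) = 8/7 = 1.14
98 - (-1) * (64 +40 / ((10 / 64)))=418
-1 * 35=-35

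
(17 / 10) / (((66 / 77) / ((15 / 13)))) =119 / 52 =2.29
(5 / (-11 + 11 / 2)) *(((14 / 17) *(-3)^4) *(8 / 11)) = -90720 / 2057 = -44.10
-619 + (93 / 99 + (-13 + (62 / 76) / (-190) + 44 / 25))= -749690927 / 1191300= -629.30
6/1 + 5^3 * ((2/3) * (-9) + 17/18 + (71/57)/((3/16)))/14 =32201/1596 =20.18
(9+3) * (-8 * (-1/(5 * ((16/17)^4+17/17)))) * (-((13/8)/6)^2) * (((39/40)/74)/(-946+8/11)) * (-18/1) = -6055356021/30584588470400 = -0.00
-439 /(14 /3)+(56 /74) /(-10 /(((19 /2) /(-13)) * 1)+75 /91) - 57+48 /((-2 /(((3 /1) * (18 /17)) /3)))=-38973352379 /220898510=-176.43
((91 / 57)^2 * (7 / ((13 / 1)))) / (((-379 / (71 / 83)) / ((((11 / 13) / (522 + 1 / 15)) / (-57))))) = 1339415 / 15206800156677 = 0.00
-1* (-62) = 62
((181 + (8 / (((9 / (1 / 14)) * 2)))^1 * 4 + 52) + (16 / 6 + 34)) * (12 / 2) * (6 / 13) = 67988 / 91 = 747.12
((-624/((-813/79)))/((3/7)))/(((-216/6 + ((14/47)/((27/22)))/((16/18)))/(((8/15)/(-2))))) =3326848/3150375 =1.06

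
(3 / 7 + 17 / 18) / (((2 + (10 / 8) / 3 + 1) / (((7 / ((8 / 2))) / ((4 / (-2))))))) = -173 / 492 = -0.35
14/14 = 1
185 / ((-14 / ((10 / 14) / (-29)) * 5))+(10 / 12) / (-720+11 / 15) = 980220 / 15331169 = 0.06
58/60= 29/30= 0.97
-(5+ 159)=-164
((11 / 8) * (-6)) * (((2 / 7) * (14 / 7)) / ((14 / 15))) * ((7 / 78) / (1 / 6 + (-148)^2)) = -99 / 4783870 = -0.00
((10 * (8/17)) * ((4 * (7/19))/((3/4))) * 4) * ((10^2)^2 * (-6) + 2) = -2150328320/969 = -2219121.07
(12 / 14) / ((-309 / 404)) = -808 / 721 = -1.12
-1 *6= -6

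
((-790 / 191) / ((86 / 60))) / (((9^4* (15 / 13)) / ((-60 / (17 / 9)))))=410800 / 33927903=0.01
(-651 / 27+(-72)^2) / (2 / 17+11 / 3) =789463 / 579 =1363.49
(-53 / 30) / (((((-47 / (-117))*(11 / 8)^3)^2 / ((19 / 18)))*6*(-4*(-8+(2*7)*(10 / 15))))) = 1045604352 / 19566891245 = 0.05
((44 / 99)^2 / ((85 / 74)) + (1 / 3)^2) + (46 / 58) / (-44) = 2328569 / 8785260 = 0.27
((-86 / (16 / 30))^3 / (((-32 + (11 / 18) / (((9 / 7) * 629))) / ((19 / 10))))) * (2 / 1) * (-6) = -155854612451925 / 52170544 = -2987406.31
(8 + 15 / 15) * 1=9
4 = 4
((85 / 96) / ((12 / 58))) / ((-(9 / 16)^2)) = -13.53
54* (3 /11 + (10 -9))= 756 /11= 68.73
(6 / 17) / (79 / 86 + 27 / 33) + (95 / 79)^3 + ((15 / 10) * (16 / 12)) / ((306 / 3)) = 81047554544 / 41313216927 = 1.96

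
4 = 4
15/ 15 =1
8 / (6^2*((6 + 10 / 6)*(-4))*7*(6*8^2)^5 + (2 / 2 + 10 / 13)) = -104 / 838815771562868713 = -0.00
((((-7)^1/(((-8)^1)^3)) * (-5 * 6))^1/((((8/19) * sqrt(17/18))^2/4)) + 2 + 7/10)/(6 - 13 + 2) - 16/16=365309/870400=0.42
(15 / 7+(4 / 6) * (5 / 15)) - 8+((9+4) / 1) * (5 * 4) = 16025 / 63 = 254.37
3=3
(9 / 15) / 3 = 1 / 5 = 0.20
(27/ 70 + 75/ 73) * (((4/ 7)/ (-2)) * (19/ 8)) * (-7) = 137199/ 20440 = 6.71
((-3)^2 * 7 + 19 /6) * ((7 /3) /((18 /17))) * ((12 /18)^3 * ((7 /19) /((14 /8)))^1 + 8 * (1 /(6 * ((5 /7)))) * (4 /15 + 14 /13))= 5061520534 /13504725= 374.80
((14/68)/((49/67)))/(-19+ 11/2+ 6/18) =-201/9401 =-0.02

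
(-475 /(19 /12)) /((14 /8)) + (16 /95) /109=-12425888 /72485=-171.43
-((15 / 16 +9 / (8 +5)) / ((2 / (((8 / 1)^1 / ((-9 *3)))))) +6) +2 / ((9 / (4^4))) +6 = 26737 / 468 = 57.13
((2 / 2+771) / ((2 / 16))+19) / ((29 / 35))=216825 / 29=7476.72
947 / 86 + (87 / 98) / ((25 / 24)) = 11.86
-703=-703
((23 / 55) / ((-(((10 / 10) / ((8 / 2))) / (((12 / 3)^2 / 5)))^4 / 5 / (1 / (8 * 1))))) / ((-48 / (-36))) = -36175872 / 6875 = -5261.95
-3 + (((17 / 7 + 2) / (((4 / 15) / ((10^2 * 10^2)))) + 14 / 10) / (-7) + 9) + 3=-5810344 / 245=-23715.69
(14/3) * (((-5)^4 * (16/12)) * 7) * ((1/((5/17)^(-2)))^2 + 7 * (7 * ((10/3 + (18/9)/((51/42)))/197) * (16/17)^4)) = 201375405595000/7552219383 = 26664.40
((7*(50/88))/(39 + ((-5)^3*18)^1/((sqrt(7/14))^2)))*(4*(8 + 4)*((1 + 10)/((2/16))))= -5600/1487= -3.77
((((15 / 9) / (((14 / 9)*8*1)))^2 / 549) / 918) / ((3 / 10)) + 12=12643900541 / 1053658368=12.00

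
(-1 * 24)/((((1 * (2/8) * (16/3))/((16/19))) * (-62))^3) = 5184/204336469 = 0.00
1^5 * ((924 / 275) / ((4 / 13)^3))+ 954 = 1069.34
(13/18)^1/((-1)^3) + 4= 59/18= 3.28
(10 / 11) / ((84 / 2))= 5 / 231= 0.02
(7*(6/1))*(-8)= -336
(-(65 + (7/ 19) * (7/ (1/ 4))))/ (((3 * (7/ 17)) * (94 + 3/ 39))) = -105417/ 162659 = -0.65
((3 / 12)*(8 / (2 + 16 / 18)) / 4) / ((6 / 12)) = 9 / 26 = 0.35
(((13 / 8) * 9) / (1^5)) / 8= 117 / 64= 1.83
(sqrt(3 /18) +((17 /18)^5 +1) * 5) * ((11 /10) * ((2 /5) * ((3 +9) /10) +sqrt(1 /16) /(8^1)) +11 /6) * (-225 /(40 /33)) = -418620420295 /107495424 - 1897401 * sqrt(6) /25600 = -4075.86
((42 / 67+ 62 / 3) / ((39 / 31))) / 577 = 0.03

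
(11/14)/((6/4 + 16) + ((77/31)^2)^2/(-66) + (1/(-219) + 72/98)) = 15573334623/349901079068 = 0.04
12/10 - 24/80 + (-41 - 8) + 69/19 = -8449/190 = -44.47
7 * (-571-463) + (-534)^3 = -152280542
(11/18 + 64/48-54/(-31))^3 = 8703679193/173741112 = 50.10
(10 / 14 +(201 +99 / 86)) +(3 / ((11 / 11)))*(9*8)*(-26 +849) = 107138461 / 602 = 177970.87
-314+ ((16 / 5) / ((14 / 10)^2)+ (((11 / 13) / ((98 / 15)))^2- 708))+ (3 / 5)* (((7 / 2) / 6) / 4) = -33119290157 / 32461520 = -1020.26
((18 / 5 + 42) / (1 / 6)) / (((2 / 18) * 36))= 342 / 5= 68.40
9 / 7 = 1.29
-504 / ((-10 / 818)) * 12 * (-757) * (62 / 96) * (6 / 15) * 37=-89491779972 / 25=-3579671198.88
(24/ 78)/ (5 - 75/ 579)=193/ 3055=0.06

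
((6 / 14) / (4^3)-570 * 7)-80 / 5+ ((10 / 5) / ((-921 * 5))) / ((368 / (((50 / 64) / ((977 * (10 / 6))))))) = -49523234227787 / 12362285824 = -4005.99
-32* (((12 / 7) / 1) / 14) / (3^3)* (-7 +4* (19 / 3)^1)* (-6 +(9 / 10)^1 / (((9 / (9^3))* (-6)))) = 21296 / 441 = 48.29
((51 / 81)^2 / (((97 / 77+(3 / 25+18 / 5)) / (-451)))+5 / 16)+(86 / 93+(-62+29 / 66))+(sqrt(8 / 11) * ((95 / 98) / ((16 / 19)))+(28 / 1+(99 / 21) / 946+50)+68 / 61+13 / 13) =-5638084013733335 / 350030307532752+1805 * sqrt(22) / 8624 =-15.13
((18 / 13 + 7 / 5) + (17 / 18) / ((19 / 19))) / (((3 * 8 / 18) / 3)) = 4363 / 520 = 8.39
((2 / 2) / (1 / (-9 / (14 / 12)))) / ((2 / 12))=-324 / 7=-46.29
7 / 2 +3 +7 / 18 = 6.89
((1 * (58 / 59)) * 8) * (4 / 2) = 928 / 59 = 15.73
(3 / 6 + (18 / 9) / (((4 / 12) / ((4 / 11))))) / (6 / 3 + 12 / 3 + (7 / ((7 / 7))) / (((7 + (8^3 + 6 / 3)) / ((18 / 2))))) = 30739 / 70158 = 0.44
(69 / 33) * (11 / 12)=23 / 12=1.92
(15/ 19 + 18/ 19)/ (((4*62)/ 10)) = 0.07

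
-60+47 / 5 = -253 / 5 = -50.60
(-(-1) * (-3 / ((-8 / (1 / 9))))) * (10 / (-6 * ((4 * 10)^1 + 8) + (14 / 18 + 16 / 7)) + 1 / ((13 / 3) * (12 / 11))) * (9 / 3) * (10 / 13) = 823505 / 48539504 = 0.02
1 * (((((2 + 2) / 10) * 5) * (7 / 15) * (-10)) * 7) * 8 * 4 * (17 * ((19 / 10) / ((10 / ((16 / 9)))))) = -8103424 / 675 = -12005.07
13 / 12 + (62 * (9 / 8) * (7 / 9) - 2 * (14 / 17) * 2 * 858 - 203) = -151675 / 51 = -2974.02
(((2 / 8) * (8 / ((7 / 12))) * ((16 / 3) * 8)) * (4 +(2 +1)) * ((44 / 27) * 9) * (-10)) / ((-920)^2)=-1408 / 7935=-0.18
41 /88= 0.47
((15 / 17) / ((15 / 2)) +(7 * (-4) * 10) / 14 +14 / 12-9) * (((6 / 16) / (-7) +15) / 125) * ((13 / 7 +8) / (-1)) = 54422577 / 1666000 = 32.67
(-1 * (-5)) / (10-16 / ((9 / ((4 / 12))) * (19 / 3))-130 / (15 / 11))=-855 / 14608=-0.06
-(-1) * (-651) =-651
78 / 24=13 / 4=3.25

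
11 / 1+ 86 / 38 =13.26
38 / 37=1.03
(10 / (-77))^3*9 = -9000 / 456533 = -0.02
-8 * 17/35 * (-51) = 6936/35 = 198.17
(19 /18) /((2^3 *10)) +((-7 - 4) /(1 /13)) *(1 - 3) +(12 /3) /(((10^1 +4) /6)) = 287.73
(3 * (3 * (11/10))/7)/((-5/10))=-99/35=-2.83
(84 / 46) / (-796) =-21 / 9154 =-0.00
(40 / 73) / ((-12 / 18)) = -60 / 73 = -0.82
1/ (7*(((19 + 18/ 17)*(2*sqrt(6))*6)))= 17*sqrt(6)/ 171864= 0.00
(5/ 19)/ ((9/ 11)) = 55/ 171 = 0.32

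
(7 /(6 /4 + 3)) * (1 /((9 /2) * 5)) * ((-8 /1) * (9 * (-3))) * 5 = 224 /3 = 74.67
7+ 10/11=87/11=7.91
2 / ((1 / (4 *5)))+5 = 45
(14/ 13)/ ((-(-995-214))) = 14/ 15717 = 0.00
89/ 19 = 4.68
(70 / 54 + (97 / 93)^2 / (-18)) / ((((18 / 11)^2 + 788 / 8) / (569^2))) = 7537324759481 / 1905936885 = 3954.66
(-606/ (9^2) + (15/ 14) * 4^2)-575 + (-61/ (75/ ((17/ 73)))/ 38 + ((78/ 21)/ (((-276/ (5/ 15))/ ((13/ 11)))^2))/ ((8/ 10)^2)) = -91067416945138793/ 161083308355200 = -565.34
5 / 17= 0.29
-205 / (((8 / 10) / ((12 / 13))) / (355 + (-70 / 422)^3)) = -10254518087250 / 122121103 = -83970.07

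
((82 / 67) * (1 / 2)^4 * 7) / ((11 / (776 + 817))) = 457191 / 5896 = 77.54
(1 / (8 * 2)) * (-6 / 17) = -3 / 136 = -0.02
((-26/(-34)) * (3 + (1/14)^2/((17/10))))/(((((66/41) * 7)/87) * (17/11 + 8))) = 1.86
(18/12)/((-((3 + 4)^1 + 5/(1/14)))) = -3/154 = -0.02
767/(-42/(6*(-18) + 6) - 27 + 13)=-13039/231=-56.45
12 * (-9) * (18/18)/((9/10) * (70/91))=-156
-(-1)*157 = 157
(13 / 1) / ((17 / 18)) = 13.76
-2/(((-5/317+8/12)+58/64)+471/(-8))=60864/1744297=0.03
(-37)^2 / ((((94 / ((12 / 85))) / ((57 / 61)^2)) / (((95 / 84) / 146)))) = 84509739 / 6076973476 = 0.01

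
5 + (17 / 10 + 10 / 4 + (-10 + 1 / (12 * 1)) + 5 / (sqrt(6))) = -43 / 60 + 5 * sqrt(6) / 6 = 1.32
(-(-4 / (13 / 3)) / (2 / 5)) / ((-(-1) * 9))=10 / 39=0.26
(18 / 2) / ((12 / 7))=21 / 4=5.25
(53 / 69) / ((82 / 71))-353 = -1993511 / 5658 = -352.33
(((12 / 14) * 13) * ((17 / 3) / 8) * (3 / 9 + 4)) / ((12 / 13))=37.05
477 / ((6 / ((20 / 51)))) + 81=1907 / 17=112.18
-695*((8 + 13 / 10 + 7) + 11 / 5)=-25715 / 2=-12857.50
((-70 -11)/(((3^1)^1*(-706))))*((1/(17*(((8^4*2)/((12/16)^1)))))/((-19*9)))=-9/7472349184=-0.00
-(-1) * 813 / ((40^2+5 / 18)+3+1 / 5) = 73170 / 144313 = 0.51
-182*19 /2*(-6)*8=82992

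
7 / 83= 0.08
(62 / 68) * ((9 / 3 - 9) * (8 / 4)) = -186 / 17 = -10.94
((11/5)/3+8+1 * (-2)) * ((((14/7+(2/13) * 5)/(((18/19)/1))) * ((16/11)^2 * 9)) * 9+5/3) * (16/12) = 958194676/212355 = 4512.23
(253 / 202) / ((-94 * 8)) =-253 / 151904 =-0.00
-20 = -20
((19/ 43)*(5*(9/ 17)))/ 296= 0.00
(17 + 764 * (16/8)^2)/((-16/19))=-58387/16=-3649.19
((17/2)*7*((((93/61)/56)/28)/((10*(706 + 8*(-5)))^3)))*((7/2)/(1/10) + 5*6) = 6851/538194527539200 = 0.00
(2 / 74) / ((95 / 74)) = 2 / 95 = 0.02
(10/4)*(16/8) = 5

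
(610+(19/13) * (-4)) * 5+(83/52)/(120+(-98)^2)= 1527446003/505648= 3020.77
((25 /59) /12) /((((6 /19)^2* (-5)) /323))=-583015 /25488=-22.87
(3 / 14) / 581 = 3 / 8134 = 0.00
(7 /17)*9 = 63 /17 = 3.71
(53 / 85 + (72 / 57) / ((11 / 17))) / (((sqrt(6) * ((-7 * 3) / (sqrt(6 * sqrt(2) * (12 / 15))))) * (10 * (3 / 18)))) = -91514 * 2^(1 / 4) * sqrt(5) / 3108875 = -0.08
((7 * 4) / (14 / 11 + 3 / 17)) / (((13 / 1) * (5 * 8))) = 1309 / 35230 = 0.04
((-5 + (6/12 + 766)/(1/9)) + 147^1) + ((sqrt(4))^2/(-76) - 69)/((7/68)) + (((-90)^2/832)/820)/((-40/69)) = 6369.68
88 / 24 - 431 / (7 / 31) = -1905.05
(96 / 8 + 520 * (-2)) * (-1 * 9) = 9252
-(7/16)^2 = -49/256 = -0.19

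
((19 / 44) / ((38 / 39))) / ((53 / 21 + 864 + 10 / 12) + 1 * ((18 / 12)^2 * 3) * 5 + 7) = 273 / 559394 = 0.00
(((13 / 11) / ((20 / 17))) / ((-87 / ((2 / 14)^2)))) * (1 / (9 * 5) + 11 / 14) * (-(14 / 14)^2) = 112489 / 590851800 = 0.00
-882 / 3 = -294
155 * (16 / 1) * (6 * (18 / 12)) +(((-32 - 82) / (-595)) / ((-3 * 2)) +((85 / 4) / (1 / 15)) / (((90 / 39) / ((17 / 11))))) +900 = 1226974603 / 52360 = 23433.43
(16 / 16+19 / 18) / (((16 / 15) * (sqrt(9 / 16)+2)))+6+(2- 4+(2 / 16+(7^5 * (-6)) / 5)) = -13307959 / 660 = -20163.57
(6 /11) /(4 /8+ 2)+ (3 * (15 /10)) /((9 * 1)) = 79 /110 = 0.72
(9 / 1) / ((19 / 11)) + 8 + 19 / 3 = 1114 / 57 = 19.54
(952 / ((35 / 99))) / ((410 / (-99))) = -666468 / 1025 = -650.21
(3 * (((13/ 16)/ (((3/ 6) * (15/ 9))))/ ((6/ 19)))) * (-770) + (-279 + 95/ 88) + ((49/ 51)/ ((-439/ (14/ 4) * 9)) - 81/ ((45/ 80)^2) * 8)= -20963863675/ 2216511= -9458.05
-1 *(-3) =3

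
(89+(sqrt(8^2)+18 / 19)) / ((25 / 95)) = 1861 / 5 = 372.20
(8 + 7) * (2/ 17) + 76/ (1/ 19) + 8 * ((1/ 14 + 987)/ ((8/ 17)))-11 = 4335165/ 238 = 18214.98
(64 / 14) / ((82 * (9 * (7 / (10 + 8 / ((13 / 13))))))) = 32 / 2009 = 0.02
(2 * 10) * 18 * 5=1800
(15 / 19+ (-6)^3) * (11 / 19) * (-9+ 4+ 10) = -224895 / 361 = -622.98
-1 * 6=-6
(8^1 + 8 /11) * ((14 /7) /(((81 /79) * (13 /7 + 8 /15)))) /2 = 88480 /24849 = 3.56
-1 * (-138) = 138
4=4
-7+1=-6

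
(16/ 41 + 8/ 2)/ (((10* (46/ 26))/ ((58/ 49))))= 13572/ 46207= 0.29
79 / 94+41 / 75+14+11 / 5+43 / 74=2369584 / 130425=18.17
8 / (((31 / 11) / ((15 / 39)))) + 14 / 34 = 10301 / 6851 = 1.50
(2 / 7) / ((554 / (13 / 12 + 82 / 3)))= 341 / 23268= 0.01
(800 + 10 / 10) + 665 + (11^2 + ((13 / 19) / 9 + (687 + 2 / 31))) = 2274.14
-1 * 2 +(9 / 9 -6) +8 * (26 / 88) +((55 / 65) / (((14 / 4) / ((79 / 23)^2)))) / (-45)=-111989327 / 23828805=-4.70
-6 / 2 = -3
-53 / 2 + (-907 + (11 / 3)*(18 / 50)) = -46609 / 50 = -932.18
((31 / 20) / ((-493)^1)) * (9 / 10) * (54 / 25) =-7533 / 1232500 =-0.01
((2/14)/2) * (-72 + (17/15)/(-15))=-16217/3150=-5.15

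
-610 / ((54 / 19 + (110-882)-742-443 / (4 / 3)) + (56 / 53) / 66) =81083640 / 245031023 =0.33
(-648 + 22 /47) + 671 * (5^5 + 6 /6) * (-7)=-690123068 /47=-14683469.53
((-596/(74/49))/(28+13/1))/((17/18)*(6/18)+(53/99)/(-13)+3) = -112756644/38348243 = -2.94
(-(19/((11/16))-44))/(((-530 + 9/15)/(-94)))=2.91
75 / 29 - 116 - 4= -117.41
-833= -833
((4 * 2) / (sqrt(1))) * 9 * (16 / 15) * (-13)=-998.40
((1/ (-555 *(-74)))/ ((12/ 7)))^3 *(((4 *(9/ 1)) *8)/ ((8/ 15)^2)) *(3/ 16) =343/ 630552922275840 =0.00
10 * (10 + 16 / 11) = 1260 / 11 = 114.55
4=4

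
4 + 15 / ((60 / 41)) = 57 / 4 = 14.25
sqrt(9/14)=3 * sqrt(14)/14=0.80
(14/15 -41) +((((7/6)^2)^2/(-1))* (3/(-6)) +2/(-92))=-11673437/298080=-39.16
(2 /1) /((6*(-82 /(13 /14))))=-13 /3444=-0.00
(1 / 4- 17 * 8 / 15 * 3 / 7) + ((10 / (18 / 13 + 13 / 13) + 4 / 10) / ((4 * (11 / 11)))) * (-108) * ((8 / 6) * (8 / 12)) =-494243 / 4340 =-113.88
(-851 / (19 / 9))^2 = 58660281 / 361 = 162493.85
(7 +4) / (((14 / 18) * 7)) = 99 / 49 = 2.02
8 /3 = 2.67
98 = 98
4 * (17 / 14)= 34 / 7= 4.86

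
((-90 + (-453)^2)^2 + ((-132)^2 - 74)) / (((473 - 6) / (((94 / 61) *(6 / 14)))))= 11864817666102 / 199409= 59499910.57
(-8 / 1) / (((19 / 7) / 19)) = -56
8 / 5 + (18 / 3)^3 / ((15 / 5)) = 368 / 5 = 73.60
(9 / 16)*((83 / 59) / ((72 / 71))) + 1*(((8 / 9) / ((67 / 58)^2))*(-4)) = -1.88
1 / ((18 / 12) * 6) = 1 / 9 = 0.11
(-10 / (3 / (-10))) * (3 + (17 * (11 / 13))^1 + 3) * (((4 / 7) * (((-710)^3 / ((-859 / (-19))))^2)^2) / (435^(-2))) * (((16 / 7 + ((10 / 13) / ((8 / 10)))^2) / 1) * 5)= 271502660480932617163768855043559548062500000000000000 / 58613653452942133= 4632071957413609156272235000000000000.00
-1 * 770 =-770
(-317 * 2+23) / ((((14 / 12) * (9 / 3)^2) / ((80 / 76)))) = -24440 / 399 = -61.25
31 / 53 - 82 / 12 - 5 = -3577 / 318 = -11.25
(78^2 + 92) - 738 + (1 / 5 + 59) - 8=27446 / 5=5489.20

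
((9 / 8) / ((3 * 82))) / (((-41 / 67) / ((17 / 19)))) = -3417 / 511024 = -0.01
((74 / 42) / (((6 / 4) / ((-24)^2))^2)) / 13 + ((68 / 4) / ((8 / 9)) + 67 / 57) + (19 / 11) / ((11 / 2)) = 20005.49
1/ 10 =0.10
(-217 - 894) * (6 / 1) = -6666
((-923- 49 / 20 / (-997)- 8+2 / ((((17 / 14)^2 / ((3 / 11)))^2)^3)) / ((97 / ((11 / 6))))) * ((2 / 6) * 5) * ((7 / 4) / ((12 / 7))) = -938886076913950327037051366659 / 31361087104905642296277884544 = -29.94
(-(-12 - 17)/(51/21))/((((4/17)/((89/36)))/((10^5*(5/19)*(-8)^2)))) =211309941.52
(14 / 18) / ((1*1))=7 / 9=0.78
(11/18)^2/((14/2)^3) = 121/111132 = 0.00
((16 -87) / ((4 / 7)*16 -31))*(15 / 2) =2485 / 102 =24.36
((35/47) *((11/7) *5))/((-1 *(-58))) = 275/2726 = 0.10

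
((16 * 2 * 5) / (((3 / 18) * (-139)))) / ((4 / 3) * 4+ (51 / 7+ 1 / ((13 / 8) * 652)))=-42719040 / 78059203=-0.55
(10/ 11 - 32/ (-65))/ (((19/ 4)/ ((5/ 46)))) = 0.03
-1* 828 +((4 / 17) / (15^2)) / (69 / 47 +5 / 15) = -828.00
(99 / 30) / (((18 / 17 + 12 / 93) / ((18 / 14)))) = 156519 / 43820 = 3.57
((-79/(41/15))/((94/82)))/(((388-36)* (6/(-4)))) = 395/8272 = 0.05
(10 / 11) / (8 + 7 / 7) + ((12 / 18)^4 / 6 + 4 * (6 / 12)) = 5704 / 2673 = 2.13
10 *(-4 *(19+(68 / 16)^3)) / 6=-10215 / 16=-638.44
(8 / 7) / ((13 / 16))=128 / 91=1.41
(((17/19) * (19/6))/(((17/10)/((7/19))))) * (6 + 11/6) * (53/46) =87185/15732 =5.54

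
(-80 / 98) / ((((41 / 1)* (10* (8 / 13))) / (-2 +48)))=-299 / 2009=-0.15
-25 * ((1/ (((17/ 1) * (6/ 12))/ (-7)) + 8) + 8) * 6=-2276.47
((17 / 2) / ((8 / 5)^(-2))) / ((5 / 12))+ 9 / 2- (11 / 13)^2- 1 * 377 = -13561911 / 42250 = -320.99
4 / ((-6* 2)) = -1 / 3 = -0.33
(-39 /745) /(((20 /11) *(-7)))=429 /104300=0.00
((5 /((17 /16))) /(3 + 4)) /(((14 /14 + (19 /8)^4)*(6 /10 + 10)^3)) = 40960000 /2381380365371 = 0.00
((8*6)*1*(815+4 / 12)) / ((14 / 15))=293520 / 7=41931.43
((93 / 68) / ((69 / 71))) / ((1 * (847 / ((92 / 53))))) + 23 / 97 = 17765878 / 74025259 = 0.24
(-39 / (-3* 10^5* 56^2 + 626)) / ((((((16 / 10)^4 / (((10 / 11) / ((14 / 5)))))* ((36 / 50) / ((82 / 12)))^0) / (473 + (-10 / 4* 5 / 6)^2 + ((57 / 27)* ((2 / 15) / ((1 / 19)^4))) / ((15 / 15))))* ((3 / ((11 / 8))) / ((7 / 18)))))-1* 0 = 3260815309375 / 239719413587116032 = 0.00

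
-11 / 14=-0.79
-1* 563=-563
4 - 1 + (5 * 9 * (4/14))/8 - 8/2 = 17/28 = 0.61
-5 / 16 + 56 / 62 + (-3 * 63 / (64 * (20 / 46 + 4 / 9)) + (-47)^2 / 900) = -3639811 / 11606400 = -0.31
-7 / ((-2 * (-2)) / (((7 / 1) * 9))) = -110.25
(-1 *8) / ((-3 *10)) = 4 / 15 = 0.27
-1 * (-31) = 31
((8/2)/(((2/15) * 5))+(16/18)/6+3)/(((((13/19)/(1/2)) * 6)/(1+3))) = 361/81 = 4.46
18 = 18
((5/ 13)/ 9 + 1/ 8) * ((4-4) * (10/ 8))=0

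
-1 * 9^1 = -9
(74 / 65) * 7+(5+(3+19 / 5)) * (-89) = -13549 / 13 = -1042.23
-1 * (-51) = 51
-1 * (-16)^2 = -256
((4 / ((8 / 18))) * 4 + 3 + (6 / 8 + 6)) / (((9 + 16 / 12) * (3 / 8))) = 366 / 31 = 11.81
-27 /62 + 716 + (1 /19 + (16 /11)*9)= 9442599 /12958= 728.71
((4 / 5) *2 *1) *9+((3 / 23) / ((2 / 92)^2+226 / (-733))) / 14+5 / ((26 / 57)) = 3668893379 / 144836510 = 25.33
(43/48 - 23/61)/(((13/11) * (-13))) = -16709/494832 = -0.03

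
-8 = -8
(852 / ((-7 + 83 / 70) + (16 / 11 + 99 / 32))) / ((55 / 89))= -5661824 / 5199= -1089.02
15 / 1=15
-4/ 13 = -0.31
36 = 36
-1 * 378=-378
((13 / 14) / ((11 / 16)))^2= 10816 / 5929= 1.82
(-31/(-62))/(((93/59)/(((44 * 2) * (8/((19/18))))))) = 211.56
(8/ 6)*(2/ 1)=8/ 3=2.67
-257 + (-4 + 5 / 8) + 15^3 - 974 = 17125 / 8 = 2140.62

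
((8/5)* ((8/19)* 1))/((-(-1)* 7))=64/665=0.10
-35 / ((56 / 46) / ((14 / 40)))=-161 / 16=-10.06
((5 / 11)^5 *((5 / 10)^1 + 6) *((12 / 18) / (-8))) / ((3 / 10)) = -203125 / 5797836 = -0.04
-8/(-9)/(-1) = -8/9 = -0.89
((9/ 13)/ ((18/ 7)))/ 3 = 7/ 78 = 0.09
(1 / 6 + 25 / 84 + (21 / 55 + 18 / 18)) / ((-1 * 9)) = -2843 / 13860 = -0.21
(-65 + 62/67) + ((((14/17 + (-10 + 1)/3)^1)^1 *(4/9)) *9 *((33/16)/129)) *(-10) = -6140021/97954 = -62.68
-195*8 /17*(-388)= 605280 /17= 35604.71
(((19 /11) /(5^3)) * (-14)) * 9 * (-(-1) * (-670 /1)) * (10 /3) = 213864 /55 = 3888.44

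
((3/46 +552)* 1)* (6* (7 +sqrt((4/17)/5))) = 30474* sqrt(85)/391 +533295/23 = 23905.30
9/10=0.90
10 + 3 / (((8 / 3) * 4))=329 / 32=10.28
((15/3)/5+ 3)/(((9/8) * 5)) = 32/45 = 0.71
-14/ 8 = -7/ 4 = -1.75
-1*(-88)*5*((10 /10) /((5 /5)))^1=440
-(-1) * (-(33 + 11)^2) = -1936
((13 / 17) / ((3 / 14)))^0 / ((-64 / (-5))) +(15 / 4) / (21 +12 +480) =935 / 10944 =0.09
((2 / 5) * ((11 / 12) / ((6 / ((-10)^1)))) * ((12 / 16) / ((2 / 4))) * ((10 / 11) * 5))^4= 390625 / 1296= 301.41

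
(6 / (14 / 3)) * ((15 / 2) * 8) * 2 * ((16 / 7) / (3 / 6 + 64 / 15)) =518400 / 7007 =73.98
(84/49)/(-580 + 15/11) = -132/44555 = -0.00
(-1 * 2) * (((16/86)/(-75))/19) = 16/61275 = 0.00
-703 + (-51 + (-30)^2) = 146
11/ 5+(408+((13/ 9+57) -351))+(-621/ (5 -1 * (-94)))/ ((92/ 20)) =57559/ 495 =116.28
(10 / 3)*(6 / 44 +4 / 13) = 635 / 429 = 1.48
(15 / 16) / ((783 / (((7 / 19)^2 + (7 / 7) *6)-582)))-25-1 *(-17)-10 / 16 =-14041933 / 1507536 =-9.31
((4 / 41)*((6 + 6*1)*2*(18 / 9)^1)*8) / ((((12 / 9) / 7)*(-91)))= -1152 / 533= -2.16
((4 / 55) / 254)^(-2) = 48790225 / 4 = 12197556.25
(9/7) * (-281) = -2529/7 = -361.29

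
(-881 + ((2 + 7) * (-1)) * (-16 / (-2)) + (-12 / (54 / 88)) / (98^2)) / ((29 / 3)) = -20593421 / 208887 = -98.59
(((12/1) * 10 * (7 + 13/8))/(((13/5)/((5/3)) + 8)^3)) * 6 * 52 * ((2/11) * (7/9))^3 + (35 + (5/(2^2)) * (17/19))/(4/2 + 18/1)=425230988193547/149145139983312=2.85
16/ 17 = 0.94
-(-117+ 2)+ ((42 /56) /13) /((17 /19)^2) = 1729303 /15028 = 115.07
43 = 43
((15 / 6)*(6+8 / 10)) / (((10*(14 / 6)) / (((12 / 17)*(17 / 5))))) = 306 / 175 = 1.75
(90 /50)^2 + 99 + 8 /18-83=4429 /225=19.68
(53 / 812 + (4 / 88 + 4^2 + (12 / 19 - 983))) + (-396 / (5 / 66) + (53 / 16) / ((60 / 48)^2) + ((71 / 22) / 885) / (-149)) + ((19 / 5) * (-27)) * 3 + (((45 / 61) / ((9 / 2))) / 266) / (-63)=-931551199062217883 / 143334583415100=-6499.14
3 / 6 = 1 / 2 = 0.50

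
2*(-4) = -8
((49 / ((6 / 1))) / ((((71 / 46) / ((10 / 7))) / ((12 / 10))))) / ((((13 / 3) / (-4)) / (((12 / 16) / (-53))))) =5796 / 48919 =0.12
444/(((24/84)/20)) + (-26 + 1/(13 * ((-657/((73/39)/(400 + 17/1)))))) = 59088650633/1902771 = 31054.00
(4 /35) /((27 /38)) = 152 /945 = 0.16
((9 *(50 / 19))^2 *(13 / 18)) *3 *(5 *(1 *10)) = 21937500 / 361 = 60768.70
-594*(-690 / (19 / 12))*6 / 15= 1967328 / 19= 103543.58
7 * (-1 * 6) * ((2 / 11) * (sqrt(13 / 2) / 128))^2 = -273 / 495616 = -0.00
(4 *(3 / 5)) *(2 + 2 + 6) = 24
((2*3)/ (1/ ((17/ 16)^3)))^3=3201872665419/ 8589934592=372.75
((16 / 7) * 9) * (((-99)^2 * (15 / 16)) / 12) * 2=31503.21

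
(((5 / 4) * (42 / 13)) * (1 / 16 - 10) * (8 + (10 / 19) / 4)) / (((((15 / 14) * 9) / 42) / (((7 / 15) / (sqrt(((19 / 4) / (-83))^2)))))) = -1087885897 / 93860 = -11590.52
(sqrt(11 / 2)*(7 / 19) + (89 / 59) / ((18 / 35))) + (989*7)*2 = 7*sqrt(22) / 38 + 14707567 / 1062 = 13849.80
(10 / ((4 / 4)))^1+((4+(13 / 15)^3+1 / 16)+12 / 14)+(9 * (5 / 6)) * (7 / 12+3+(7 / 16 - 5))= 6219503 / 756000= 8.23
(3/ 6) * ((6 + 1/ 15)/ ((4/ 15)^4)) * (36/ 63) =43875/ 128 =342.77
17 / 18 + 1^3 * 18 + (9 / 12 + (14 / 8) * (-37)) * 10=-11179 / 18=-621.06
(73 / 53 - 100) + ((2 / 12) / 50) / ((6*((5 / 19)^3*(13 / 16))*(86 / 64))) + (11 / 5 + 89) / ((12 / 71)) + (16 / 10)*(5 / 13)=367984558853 / 833259375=441.62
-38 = -38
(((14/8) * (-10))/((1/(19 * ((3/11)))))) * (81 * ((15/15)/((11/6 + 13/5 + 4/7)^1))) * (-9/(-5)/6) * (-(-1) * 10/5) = -10180485/11561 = -880.59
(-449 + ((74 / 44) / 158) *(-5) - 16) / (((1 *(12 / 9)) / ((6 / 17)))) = -123.10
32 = 32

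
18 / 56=9 / 28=0.32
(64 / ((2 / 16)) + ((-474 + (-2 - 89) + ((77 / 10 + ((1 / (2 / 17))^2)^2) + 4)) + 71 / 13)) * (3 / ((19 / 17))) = 274971243 / 19760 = 13915.55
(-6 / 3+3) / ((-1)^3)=-1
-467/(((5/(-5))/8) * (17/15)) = 56040/17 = 3296.47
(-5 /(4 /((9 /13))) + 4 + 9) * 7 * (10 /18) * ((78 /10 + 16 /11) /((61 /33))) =2248253 /9516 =236.26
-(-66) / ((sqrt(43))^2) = 1.53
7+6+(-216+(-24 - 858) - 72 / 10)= -5461 / 5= -1092.20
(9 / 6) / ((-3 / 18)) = -9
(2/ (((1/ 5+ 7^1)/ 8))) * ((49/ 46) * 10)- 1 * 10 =2830/ 207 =13.67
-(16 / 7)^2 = -256 / 49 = -5.22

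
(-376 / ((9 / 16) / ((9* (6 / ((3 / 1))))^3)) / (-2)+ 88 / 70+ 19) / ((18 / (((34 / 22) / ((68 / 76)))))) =1296220831 / 6930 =187044.85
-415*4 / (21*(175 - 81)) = -830 / 987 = -0.84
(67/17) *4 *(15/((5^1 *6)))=134/17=7.88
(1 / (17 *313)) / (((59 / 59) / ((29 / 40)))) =29 / 212840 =0.00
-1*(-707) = 707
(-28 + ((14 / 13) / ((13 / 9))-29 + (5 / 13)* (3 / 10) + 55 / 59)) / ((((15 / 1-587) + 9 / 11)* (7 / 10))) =60551425 / 438534551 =0.14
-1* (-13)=13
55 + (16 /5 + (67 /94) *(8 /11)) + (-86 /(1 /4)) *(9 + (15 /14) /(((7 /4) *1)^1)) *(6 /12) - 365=-248211182 /126665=-1959.59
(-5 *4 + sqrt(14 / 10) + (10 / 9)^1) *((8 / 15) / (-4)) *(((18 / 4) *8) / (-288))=-17 / 54 + sqrt(35) / 300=-0.30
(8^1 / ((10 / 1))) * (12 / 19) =48 / 95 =0.51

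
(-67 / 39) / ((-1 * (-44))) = -67 / 1716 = -0.04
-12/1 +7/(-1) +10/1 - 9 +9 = -9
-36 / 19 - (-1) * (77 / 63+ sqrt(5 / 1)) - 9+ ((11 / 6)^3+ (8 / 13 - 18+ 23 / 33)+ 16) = -2463761 / 586872+ sqrt(5) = -1.96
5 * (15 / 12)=6.25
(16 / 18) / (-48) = -1 / 54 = -0.02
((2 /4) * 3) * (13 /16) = 39 /32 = 1.22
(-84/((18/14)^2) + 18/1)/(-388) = 443/5238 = 0.08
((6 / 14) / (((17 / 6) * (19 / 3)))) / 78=9 / 29393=0.00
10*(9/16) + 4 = 77/8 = 9.62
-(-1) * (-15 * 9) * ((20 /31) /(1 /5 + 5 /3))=-10125 /217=-46.66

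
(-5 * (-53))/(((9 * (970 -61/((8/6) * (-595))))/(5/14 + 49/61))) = 44644550/1267521867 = 0.04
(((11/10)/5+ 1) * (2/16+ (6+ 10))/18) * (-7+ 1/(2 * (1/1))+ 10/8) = -18361/3200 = -5.74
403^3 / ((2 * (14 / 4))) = 65450827 / 7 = 9350118.14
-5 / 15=-1 / 3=-0.33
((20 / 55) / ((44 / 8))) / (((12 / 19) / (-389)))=-14782 / 363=-40.72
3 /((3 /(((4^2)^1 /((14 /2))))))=16 /7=2.29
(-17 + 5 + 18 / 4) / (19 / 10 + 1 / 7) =-525 / 143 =-3.67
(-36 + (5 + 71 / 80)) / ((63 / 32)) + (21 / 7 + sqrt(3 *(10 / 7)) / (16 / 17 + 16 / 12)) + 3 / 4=-10.64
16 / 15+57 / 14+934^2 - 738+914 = 183232799 / 210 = 872537.14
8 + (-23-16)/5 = 1/5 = 0.20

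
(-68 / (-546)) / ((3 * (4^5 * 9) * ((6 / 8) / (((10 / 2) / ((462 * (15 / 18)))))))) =17 / 217945728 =0.00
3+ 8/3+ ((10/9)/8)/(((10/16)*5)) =257/45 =5.71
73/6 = 12.17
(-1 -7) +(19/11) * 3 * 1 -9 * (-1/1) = 68/11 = 6.18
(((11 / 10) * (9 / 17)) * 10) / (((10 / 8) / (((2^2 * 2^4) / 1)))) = 25344 / 85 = 298.16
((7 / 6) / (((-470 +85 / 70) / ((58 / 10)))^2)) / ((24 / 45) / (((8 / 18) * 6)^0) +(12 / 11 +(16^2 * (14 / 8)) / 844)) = 669522623 / 8079196795330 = 0.00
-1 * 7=-7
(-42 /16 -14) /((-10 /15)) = 399 /16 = 24.94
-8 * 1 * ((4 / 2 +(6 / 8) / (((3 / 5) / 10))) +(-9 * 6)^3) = 1259596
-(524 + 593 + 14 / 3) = -3365 / 3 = -1121.67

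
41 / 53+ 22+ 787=42918 / 53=809.77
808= 808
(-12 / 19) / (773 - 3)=-6 / 7315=-0.00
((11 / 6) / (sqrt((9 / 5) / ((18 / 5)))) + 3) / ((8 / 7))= 4.89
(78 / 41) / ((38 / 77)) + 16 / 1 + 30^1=38837 / 779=49.85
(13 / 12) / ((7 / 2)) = 13 / 42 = 0.31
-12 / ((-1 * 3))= 4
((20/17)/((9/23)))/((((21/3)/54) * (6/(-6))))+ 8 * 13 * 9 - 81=98985/119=831.81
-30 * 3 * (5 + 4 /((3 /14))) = -2130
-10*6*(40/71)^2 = -19.04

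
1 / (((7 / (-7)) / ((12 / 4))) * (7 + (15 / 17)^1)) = -0.38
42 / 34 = 21 / 17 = 1.24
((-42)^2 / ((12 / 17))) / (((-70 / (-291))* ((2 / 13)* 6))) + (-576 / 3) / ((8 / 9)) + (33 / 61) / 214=2881912659 / 261080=11038.43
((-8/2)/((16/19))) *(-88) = 418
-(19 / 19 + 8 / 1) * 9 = -81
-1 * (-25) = 25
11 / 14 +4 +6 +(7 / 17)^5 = 214633705 / 19877998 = 10.80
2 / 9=0.22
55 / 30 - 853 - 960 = -10867 / 6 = -1811.17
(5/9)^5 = 3125/59049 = 0.05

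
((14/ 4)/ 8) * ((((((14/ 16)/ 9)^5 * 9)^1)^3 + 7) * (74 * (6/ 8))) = 18015972997469679670172263333/ 105995796271187792177922048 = 169.97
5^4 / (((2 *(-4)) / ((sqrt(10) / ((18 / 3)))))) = -625 *sqrt(10) / 48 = -41.18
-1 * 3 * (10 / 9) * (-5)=50 / 3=16.67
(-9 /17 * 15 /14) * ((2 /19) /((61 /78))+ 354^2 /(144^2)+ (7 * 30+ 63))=-2795621505 /17653888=-158.36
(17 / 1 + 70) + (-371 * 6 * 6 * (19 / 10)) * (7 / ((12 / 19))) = -2811681 / 10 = -281168.10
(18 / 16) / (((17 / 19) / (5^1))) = 855 / 136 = 6.29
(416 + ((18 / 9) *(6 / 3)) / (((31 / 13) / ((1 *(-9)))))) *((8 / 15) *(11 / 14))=546832 / 3255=168.00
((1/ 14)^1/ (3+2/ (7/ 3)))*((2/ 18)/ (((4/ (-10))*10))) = -1/ 1944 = -0.00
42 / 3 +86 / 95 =14.91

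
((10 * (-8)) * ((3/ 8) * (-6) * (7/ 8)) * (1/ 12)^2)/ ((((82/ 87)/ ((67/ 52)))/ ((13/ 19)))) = 204015/ 199424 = 1.02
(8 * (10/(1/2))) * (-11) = -1760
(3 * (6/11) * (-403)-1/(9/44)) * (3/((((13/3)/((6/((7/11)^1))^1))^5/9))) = -5458613723513280/6240321451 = -874732.78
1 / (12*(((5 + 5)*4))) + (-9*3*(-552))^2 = 222129216.00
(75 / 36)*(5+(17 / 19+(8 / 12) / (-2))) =7925 / 684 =11.59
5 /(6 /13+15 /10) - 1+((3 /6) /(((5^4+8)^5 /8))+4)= 9587022152615141 /1727696571672681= 5.55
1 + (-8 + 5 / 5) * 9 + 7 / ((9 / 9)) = -55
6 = 6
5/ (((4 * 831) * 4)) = 5/ 13296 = 0.00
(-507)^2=257049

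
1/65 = 0.02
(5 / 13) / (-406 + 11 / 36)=-36 / 37973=-0.00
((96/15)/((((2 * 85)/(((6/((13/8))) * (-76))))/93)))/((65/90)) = -97708032/71825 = -1360.36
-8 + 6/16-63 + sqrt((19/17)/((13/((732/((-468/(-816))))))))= -565/8 + 4 * sqrt(1159)/13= -60.15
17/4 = 4.25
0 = 0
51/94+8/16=49/47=1.04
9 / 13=0.69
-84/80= -1.05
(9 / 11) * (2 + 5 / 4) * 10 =585 / 22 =26.59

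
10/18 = 5/9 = 0.56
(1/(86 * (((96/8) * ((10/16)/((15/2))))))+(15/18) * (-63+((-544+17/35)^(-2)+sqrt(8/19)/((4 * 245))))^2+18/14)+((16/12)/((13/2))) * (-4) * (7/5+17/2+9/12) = 661220779047283785947003141597/200366379542111426144979660-1628435293 * sqrt(38)/144387937071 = 3299.99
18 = 18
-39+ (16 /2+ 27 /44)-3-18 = -2261 /44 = -51.39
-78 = -78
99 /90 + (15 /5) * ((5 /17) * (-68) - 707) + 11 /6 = -32671 /15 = -2178.07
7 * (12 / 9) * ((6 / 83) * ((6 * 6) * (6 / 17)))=12096 / 1411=8.57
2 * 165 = 330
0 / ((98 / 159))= 0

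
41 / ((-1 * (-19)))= 41 / 19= 2.16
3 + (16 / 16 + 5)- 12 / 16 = 33 / 4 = 8.25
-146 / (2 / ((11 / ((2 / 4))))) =-1606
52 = 52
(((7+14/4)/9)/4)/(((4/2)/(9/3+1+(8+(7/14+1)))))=63/32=1.97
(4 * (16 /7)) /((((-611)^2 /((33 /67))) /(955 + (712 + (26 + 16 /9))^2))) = 31262048576 /4727363823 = 6.61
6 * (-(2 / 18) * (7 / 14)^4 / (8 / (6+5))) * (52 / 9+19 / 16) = -0.40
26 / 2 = 13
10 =10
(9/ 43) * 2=18/ 43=0.42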